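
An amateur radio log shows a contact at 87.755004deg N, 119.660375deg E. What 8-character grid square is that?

OR97ts91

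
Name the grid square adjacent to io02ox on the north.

IO03oa

Latitude subsquare x = 23; +1 → 24, wraps to 0 = a, carry into square.
Latitude square 2; +1 → 3.
The longitude characters are unchanged.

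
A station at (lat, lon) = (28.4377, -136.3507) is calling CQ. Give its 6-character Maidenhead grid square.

CL18tk

Shift to the Maidenhead origin (180°W, 90°S): lon 43.6493, lat 118.4377.
Field (20°×10°, letters A–R): 43.6493/20 → 2 → C, 118.4377/10 → 11 → L; chars CL.
Square (2°×1°, digits 0–9): 3.6493/2 → 1, 8.4377/1 → 8; chars 18.
Subsquare (5′×2.5′, letters a–x): 1.6493/0.0833333 → 19 → t, 0.4377/0.0416667 → 10 → k; chars tk.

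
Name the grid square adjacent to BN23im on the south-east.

BN23jl

Longitude subsquare i = 8; +1 → 9 = j.
Latitude subsquare m = 12; −1 → 11 = l.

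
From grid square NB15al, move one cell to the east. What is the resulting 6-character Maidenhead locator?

Longitude subsquare a = 0; +1 → 1 = b.
The latitude characters are unchanged.

NB15bl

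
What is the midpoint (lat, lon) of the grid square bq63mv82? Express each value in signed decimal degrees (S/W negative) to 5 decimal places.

Field B=1, Q=16: +1·20° lon, +16·10° lat → SW at lon -160°, lat 70°.
Square 6, 3: +6·2° lon, +3·1° lat → SW at lon -148°, lat 73°.
Subsquare m=12, v=21: +12·0.0833333° lon, +21·0.0416667° lat → SW at lon -147°, lat 73.875°.
Extended square 8, 2: +8·0.00833333° lon, +2·0.00416667° lat → SW at lon -146.933°, lat 73.8833°.
Cell spans 0.00833333° lon × 0.00416667° lat. Centre is SW corner plus half of each.
latitude 73.88542, longitude -146.92917.

73.88542, -146.92917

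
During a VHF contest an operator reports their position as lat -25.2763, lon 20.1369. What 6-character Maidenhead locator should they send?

KG04br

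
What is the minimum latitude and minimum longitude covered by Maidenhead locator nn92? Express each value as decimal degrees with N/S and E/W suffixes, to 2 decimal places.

Field N=13, N=13: +13·20° lon, +13·10° lat → SW at lon 80°, lat 40°.
Square 9, 2: +9·2° lon, +2·1° lat → SW at lon 98°, lat 42°.
latitude 42.00° N, longitude 98.00° E.

42.00° N, 98.00° E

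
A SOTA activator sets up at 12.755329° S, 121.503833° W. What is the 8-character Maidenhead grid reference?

Shift to the Maidenhead origin (180°W, 90°S): lon 58.49617, lat 77.24467.
Field: 58.49617/20 → 2 → C, 77.24467/10 → 7 → H; chars CH.
Square: 18.49617/2 → 9, 7.24467/1 → 7; chars 97.
Subsquare: 0.49617/0.0833333 → 5 → f, 0.24467/0.0416667 → 5 → f; chars ff.
Extended square: 0.07950/0.00833333 → 9, 0.03634/0.00416667 → 8; chars 98.

CH97ff98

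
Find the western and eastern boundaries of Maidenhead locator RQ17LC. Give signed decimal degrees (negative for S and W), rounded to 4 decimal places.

Field R=17, Q=16: +17·20° lon, +16·10° lat → SW at lon 160°, lat 70°.
Square 1, 7: +1·2° lon, +7·1° lat → SW at lon 162°, lat 77°.
Subsquare l=11, c=2: +11·0.0833333° lon, +2·0.0416667° lat → SW at lon 162.917°, lat 77.0833°.
Cell spans 0.0833333° lon × 0.0416667° lat.
west 162.9167, east 163.0000.

162.9167, 163.0000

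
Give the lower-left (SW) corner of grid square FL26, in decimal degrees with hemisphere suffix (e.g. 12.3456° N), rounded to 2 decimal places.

26.00° N, 76.00° W

Field F=5, L=11: +5·20° lon, +11·10° lat → SW at lon -80°, lat 20°.
Square 2, 6: +2·2° lon, +6·1° lat → SW at lon -76°, lat 26°.
latitude 26.00° N, longitude 76.00° W.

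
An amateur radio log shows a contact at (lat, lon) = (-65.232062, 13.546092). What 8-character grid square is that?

Offset from 180°W / 90°S: lon 193.54609°, lat 24.76794°.
Field: 193.54609/20 → 9 → J, 24.76794/10 → 2 → C; chars JC.
Square: 13.54609/2 → 6, 4.76794/1 → 4; chars 64.
Subsquare: 1.54609/0.0833333 → 18 → s, 0.76794/0.0416667 → 18 → s; chars ss.
Extended square: 0.04609/0.00833333 → 5, 0.01794/0.00416667 → 4; chars 54.

JC64ss54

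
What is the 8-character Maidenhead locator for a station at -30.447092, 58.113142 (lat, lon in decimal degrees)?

LF99bn32

Shift to the Maidenhead origin (180°W, 90°S): lon 238.11314, lat 59.55291.
Field: lon ⌊238.11314/20⌋ = 11 → L; lat ⌊59.55291/10⌋ = 5 → F.
Square: lon ⌊18.11314/2⌋ = 9; lat ⌊9.55291/1⌋ = 9.
Subsquare: lon ⌊0.11314/0.0833333⌋ = 1 → b; lat ⌊0.55291/0.0416667⌋ = 13 → n.
Extended square: lon ⌊0.02981/0.00833333⌋ = 3; lat ⌊0.01124/0.00416667⌋ = 2.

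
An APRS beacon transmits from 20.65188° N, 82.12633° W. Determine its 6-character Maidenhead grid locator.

Offset from 180°W / 90°S: lon 97.8737°, lat 110.6519°.
Field (20°×10°, letters A–R): 97.8737/20 → 4 → E, 110.6519/10 → 11 → L; chars EL.
Square (2°×1°, digits 0–9): 17.8737/2 → 8, 0.6519/1 → 0; chars 80.
Subsquare (5′×2.5′, letters a–x): 1.8737/0.0833333 → 22 → w, 0.6519/0.0416667 → 15 → p; chars wp.

EL80wp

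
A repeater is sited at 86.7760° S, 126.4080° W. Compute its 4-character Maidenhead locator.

CA63

Add 180° to longitude and 90° to latitude: 53.59, 3.22.
Field: lon ⌊53.59/20⌋ = 2 → C; lat ⌊3.22/10⌋ = 0 → A.
Square: lon ⌊13.59/2⌋ = 6; lat ⌊3.22/1⌋ = 3.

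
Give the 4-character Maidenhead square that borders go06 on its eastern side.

Longitude square 0; +1 → 1.
The latitude characters are unchanged.

GO16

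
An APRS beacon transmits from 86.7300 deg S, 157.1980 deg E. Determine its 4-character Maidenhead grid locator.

Add 180° to longitude and 90° to latitude: 337.20, 3.27.
Field: lon ⌊337.20/20⌋ = 16 → Q; lat ⌊3.27/10⌋ = 0 → A.
Square: lon ⌊17.20/2⌋ = 8; lat ⌊3.27/1⌋ = 3.

QA83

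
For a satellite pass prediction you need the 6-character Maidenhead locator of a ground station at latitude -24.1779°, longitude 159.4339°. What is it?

QG95rt

Offset from 180°W / 90°S: lon 339.4339°, lat 65.8221°.
Field: lon ⌊339.4339/20⌋ = 16 → Q; lat ⌊65.8221/10⌋ = 6 → G.
Square: lon ⌊19.4339/2⌋ = 9; lat ⌊5.8221/1⌋ = 5.
Subsquare: lon ⌊1.4339/0.0833333⌋ = 17 → r; lat ⌊0.8221/0.0416667⌋ = 19 → t.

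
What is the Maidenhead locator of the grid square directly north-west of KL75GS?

Longitude subsquare g = 6; −1 → 5 = f.
Latitude subsquare s = 18; +1 → 19 = t.

KL75ft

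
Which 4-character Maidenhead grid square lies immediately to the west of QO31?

Longitude square 3; −1 → 2.
The latitude characters are unchanged.

QO21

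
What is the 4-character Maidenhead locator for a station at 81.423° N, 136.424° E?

PR81

Shift to the Maidenhead origin (180°W, 90°S): lon 316.42, lat 171.42.
Field: lon ⌊316.42/20⌋ = 15 → P; lat ⌊171.42/10⌋ = 17 → R.
Square: lon ⌊16.42/2⌋ = 8; lat ⌊1.42/1⌋ = 1.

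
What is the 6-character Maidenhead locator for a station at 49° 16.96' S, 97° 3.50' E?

NE80mr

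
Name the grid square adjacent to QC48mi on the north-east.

QC48nj

Longitude subsquare m = 12; +1 → 13 = n.
Latitude subsquare i = 8; +1 → 9 = j.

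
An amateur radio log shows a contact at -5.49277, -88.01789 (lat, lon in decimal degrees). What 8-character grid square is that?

EI54xm71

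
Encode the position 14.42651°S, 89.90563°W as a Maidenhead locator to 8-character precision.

EH55bn17

Offset from 180°W / 90°S: lon 90.09437°, lat 75.57349°.
Field: lon ⌊90.09437/20⌋ = 4 → E; lat ⌊75.57349/10⌋ = 7 → H.
Square: lon ⌊10.09437/2⌋ = 5; lat ⌊5.57349/1⌋ = 5.
Subsquare: lon ⌊0.09437/0.0833333⌋ = 1 → b; lat ⌊0.57349/0.0416667⌋ = 13 → n.
Extended square: lon ⌊0.01104/0.00833333⌋ = 1; lat ⌊0.03182/0.00416667⌋ = 7.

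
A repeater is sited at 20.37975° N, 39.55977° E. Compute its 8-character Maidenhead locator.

Shift to the Maidenhead origin (180°W, 90°S): lon 219.55977, lat 110.37975.
Field: 219.55977/20 → 10 → K, 110.37975/10 → 11 → L; chars KL.
Square: 19.55977/2 → 9, 0.37975/1 → 0; chars 90.
Subsquare: 1.55977/0.0833333 → 18 → s, 0.37975/0.0416667 → 9 → j; chars sj.
Extended square: 0.05977/0.00833333 → 7, 0.00475/0.00416667 → 1; chars 71.

KL90sj71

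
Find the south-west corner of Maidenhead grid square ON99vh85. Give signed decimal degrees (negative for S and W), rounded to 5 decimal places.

Field O=14, N=13: +14·20° lon, +13·10° lat → SW at lon 100°, lat 40°.
Square 9, 9: +9·2° lon, +9·1° lat → SW at lon 118°, lat 49°.
Subsquare v=21, h=7: +21·0.0833333° lon, +7·0.0416667° lat → SW at lon 119.75°, lat 49.2917°.
Extended square 8, 5: +8·0.00833333° lon, +5·0.00416667° lat → SW at lon 119.817°, lat 49.3125°.
latitude 49.31250, longitude 119.81667.

49.31250, 119.81667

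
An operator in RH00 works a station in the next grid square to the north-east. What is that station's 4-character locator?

Longitude square 0; +1 → 1.
Latitude square 0; +1 → 1.

RH11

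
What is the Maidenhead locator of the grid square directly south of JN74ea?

JN73ex

Latitude subsquare a = 0; −1 → -1, wraps to 23 = x, carry into square.
Latitude square 4; −1 → 3.
The longitude characters are unchanged.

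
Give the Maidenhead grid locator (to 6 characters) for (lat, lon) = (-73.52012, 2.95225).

Add 180° to longitude and 90° to latitude: 182.9522, 16.4799.
Field (20°×10°, letters A–R): 182.9522/20 → 9 → J, 16.4799/10 → 1 → B; chars JB.
Square (2°×1°, digits 0–9): 2.9522/2 → 1, 6.4799/1 → 6; chars 16.
Subsquare (5′×2.5′, letters a–x): 0.9522/0.0833333 → 11 → l, 0.4799/0.0416667 → 11 → l; chars ll.

JB16ll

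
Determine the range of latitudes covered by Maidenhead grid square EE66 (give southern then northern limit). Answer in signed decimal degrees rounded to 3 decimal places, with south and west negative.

-44.000, -43.000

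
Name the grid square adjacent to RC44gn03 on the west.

RC44fn93

Longitude extended square 0; −1 → -1, wraps to 9, carry into subsquare.
Longitude subsquare g = 6; −1 → 5 = f.
The latitude characters are unchanged.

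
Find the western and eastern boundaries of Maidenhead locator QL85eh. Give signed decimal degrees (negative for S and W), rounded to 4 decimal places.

156.3333, 156.4167

Field Q=16, L=11: +16·20° lon, +11·10° lat → SW at lon 140°, lat 20°.
Square 8, 5: +8·2° lon, +5·1° lat → SW at lon 156°, lat 25°.
Subsquare e=4, h=7: +4·0.0833333° lon, +7·0.0416667° lat → SW at lon 156.333°, lat 25.2917°.
Cell spans 0.0833333° lon × 0.0416667° lat.
west 156.3333, east 156.4167.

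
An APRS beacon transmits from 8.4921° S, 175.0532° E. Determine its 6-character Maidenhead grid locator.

Add 180° to longitude and 90° to latitude: 355.0532, 81.5079.
Field: 355.0532/20 → 17 → R, 81.5079/10 → 8 → I; chars RI.
Square: 15.0532/2 → 7, 1.5079/1 → 1; chars 71.
Subsquare: 1.0532/0.0833333 → 12 → m, 0.5079/0.0416667 → 12 → m; chars mm.

RI71mm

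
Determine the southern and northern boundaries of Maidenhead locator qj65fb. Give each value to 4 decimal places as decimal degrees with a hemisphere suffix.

5.0417° N, 5.0833° N

Field Q=16, J=9: +16·20° lon, +9·10° lat → SW at lon 140°, lat 0°.
Square 6, 5: +6·2° lon, +5·1° lat → SW at lon 152°, lat 5°.
Subsquare f=5, b=1: +5·0.0833333° lon, +1·0.0416667° lat → SW at lon 152.417°, lat 5.04167°.
Cell spans 0.0833333° lon × 0.0416667° lat.
south 5.0417° N, north 5.0833° N.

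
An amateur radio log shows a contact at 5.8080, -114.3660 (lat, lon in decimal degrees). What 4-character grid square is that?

DJ25

Add 180° to longitude and 90° to latitude: 65.63, 95.81.
Field: lon ⌊65.63/20⌋ = 3 → D; lat ⌊95.81/10⌋ = 9 → J.
Square: lon ⌊5.63/2⌋ = 2; lat ⌊5.81/1⌋ = 5.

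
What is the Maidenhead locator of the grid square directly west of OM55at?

Longitude subsquare a = 0; −1 → -1, wraps to 23 = x, carry into square.
Longitude square 5; −1 → 4.
The latitude characters are unchanged.

OM45xt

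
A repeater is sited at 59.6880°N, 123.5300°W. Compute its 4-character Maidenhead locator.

CO89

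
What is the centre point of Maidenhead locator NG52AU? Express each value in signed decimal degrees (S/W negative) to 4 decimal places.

-27.1458, 90.0417

Field N=13, G=6: +13·20° lon, +6·10° lat → SW at lon 80°, lat -30°.
Square 5, 2: +5·2° lon, +2·1° lat → SW at lon 90°, lat -28°.
Subsquare a=0, u=20: +0·0.0833333° lon, +20·0.0416667° lat → SW at lon 90°, lat -27.1667°.
Cell spans 0.0833333° lon × 0.0416667° lat. Centre is SW corner plus half of each.
latitude -27.1458, longitude 90.0417.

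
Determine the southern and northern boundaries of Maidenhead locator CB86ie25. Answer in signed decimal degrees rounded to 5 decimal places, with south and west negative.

-73.81250, -73.80833

Field C=2, B=1: +2·20° lon, +1·10° lat → SW at lon -140°, lat -80°.
Square 8, 6: +8·2° lon, +6·1° lat → SW at lon -124°, lat -74°.
Subsquare i=8, e=4: +8·0.0833333° lon, +4·0.0416667° lat → SW at lon -123.333°, lat -73.8333°.
Extended square 2, 5: +2·0.00833333° lon, +5·0.00416667° lat → SW at lon -123.317°, lat -73.8125°.
Cell spans 0.00833333° lon × 0.00416667° lat.
south -73.81250, north -73.80833.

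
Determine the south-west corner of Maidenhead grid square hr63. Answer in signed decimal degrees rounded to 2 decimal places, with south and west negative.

Field H=7, R=17: +7·20° lon, +17·10° lat → SW at lon -40°, lat 80°.
Square 6, 3: +6·2° lon, +3·1° lat → SW at lon -28°, lat 83°.
latitude 83.00, longitude -28.00.

83.00, -28.00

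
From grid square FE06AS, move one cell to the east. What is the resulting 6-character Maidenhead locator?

FE06bs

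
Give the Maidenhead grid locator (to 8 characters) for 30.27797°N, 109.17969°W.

DM50jg86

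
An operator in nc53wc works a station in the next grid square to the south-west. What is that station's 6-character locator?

Longitude subsquare w = 22; −1 → 21 = v.
Latitude subsquare c = 2; −1 → 1 = b.

NC53vb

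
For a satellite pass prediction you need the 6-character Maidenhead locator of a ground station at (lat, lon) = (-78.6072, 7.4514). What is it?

JB31rj

Add 180° to longitude and 90° to latitude: 187.4514, 11.3928.
Field: lon ⌊187.4514/20⌋ = 9 → J; lat ⌊11.3928/10⌋ = 1 → B.
Square: lon ⌊7.4514/2⌋ = 3; lat ⌊1.3928/1⌋ = 1.
Subsquare: lon ⌊1.4514/0.0833333⌋ = 17 → r; lat ⌊0.3928/0.0416667⌋ = 9 → j.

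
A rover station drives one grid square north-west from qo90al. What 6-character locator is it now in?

QO80xm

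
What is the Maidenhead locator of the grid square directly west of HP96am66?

Longitude extended square 6; −1 → 5.
The latitude characters are unchanged.

HP96am56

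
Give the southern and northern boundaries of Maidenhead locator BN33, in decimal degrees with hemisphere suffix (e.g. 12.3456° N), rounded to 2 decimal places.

Field B=1, N=13: +1·20° lon, +13·10° lat → SW at lon -160°, lat 40°.
Square 3, 3: +3·2° lon, +3·1° lat → SW at lon -154°, lat 43°.
Cell spans 2° lon × 1° lat.
south 43.00° N, north 44.00° N.

43.00° N, 44.00° N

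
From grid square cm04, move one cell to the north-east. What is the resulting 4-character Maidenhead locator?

Longitude square 0; +1 → 1.
Latitude square 4; +1 → 5.

CM15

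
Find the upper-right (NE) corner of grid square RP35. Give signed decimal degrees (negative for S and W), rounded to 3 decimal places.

66.000, 168.000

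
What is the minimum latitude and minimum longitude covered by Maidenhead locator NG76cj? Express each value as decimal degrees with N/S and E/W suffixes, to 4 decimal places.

23.6250° S, 94.1667° E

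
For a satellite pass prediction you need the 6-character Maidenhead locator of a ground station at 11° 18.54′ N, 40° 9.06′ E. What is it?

Offset from 180°W / 90°S: lon 220.1510°, lat 101.3090°.
Field: lon ⌊220.1510/20⌋ = 11 → L; lat ⌊101.3090/10⌋ = 10 → K.
Square: lon ⌊0.1510/2⌋ = 0; lat ⌊1.3090/1⌋ = 1.
Subsquare: lon ⌊0.1510/0.0833333⌋ = 1 → b; lat ⌊0.3090/0.0416667⌋ = 7 → h.

LK01bh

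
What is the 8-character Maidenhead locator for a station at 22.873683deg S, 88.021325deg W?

Add 180° to longitude and 90° to latitude: 91.97867, 67.12632.
Field: 91.97867/20 → 4 → E, 67.12632/10 → 6 → G; chars EG.
Square: 11.97867/2 → 5, 7.12632/1 → 7; chars 57.
Subsquare: 1.97867/0.0833333 → 23 → x, 0.12632/0.0416667 → 3 → d; chars xd.
Extended square: 0.06201/0.00833333 → 7, 0.00132/0.00416667 → 0; chars 70.

EG57xd70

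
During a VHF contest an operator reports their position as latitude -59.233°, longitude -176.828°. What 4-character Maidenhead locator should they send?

Add 180° to longitude and 90° to latitude: 3.17, 30.77.
Field (20°×10°, letters A–R): 3.17/20 → 0 → A, 30.77/10 → 3 → D; chars AD.
Square (2°×1°, digits 0–9): 3.17/2 → 1, 0.77/1 → 0; chars 10.

AD10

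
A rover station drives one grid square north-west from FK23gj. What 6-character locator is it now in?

FK23fk

Longitude subsquare g = 6; −1 → 5 = f.
Latitude subsquare j = 9; +1 → 10 = k.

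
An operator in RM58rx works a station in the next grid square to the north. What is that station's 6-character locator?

Latitude subsquare x = 23; +1 → 24, wraps to 0 = a, carry into square.
Latitude square 8; +1 → 9.
The longitude characters are unchanged.

RM59ra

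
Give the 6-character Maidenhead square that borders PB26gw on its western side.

Longitude subsquare g = 6; −1 → 5 = f.
The latitude characters are unchanged.

PB26fw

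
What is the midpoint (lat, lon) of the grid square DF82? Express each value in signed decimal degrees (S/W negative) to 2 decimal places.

Field D=3, F=5: +3·20° lon, +5·10° lat → SW at lon -120°, lat -40°.
Square 8, 2: +8·2° lon, +2·1° lat → SW at lon -104°, lat -38°.
Cell spans 2° lon × 1° lat. Centre is SW corner plus half of each.
latitude -37.50, longitude -103.00.

-37.50, -103.00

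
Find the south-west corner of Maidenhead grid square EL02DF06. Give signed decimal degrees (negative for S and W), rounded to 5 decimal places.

Field E=4, L=11: +4·20° lon, +11·10° lat → SW at lon -100°, lat 20°.
Square 0, 2: +0·2° lon, +2·1° lat → SW at lon -100°, lat 22°.
Subsquare d=3, f=5: +3·0.0833333° lon, +5·0.0416667° lat → SW at lon -99.75°, lat 22.2083°.
Extended square 0, 6: +0·0.00833333° lon, +6·0.00416667° lat → SW at lon -99.75°, lat 22.2333°.
latitude 22.23333, longitude -99.75000.

22.23333, -99.75000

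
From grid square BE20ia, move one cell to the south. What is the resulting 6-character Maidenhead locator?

Latitude subsquare a = 0; −1 → -1, wraps to 23 = x, carry into square.
Latitude square 0; −1 → -1, wraps to 9, carry into field.
Latitude field E = 4; −1 → 3 = D.
The longitude characters are unchanged.

BD29ix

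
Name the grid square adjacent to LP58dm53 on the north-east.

LP58dm64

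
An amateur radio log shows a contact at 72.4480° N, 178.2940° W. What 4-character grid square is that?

Shift to the Maidenhead origin (180°W, 90°S): lon 1.71, lat 162.45.
Field (20°×10°, letters A–R): lon ⌊1.71/20⌋ = 0 → A; lat ⌊162.45/10⌋ = 16 → Q.
Square (2°×1°, digits 0–9): lon ⌊1.71/2⌋ = 0; lat ⌊2.45/1⌋ = 2.

AQ02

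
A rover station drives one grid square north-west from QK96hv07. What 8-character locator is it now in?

QK96gv98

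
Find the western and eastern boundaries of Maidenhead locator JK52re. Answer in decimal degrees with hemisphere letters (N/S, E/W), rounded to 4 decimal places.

Field J=9, K=10: +9·20° lon, +10·10° lat → SW at lon 0°, lat 10°.
Square 5, 2: +5·2° lon, +2·1° lat → SW at lon 10°, lat 12°.
Subsquare r=17, e=4: +17·0.0833333° lon, +4·0.0416667° lat → SW at lon 11.4167°, lat 12.1667°.
Cell spans 0.0833333° lon × 0.0416667° lat.
west 11.4167° E, east 11.5000° E.

11.4167° E, 11.5000° E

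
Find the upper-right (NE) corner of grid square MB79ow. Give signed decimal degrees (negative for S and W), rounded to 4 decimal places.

-70.0417, 75.2500

Field M=12, B=1: +12·20° lon, +1·10° lat → SW at lon 60°, lat -80°.
Square 7, 9: +7·2° lon, +9·1° lat → SW at lon 74°, lat -71°.
Subsquare o=14, w=22: +14·0.0833333° lon, +22·0.0416667° lat → SW at lon 75.1667°, lat -70.0833°.
Cell spans 0.0833333° lon × 0.0416667° lat. NE corner is SW corner plus one full cell.
latitude -70.0417, longitude 75.2500.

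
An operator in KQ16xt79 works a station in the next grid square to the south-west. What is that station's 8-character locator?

Longitude extended square 7; −1 → 6.
Latitude extended square 9; −1 → 8.

KQ16xt68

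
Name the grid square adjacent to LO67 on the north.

LO68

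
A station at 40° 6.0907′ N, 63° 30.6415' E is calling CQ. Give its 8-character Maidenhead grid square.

MN10sc14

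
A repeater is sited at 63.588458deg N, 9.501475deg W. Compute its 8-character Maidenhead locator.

IP53fo91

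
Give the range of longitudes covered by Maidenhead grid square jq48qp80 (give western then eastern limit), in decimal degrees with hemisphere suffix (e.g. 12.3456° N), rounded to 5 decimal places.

9.40000° E, 9.40833° E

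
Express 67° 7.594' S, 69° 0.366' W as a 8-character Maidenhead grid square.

Add 180° to longitude and 90° to latitude: 110.99390, 22.87343.
Field (20°×10°, letters A–R): 110.99390/20 → 5 → F, 22.87343/10 → 2 → C; chars FC.
Square (2°×1°, digits 0–9): 10.99390/2 → 5, 2.87343/1 → 2; chars 52.
Subsquare (5′×2.5′, letters a–x): 0.99390/0.0833333 → 11 → l, 0.87343/0.0416667 → 20 → u; chars lu.
Extended square (30″×15″, digits 0–9): 0.07723/0.00833333 → 9, 0.04010/0.00416667 → 9; chars 99.

FC52lu99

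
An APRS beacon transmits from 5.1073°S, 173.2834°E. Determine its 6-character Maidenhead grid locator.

RI64pv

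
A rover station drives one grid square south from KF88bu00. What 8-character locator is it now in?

Latitude extended square 0; −1 → -1, wraps to 9, carry into subsquare.
Latitude subsquare u = 20; −1 → 19 = t.
The longitude characters are unchanged.

KF88bt09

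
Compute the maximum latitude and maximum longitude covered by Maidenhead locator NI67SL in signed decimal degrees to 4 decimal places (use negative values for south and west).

-2.5000, 93.5833

Field N=13, I=8: +13·20° lon, +8·10° lat → SW at lon 80°, lat -10°.
Square 6, 7: +6·2° lon, +7·1° lat → SW at lon 92°, lat -3°.
Subsquare s=18, l=11: +18·0.0833333° lon, +11·0.0416667° lat → SW at lon 93.5°, lat -2.54167°.
Cell spans 0.0833333° lon × 0.0416667° lat. NE corner is SW corner plus one full cell.
latitude -2.5000, longitude 93.5833.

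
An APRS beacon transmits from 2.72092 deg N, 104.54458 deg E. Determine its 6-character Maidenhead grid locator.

OJ22gr

Shift to the Maidenhead origin (180°W, 90°S): lon 284.5446, lat 92.7209.
Field: 284.5446/20 → 14 → O, 92.7209/10 → 9 → J; chars OJ.
Square: 4.5446/2 → 2, 2.7209/1 → 2; chars 22.
Subsquare: 0.5446/0.0833333 → 6 → g, 0.7209/0.0416667 → 17 → r; chars gr.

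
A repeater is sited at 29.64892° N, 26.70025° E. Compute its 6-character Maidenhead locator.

KL39ip

Offset from 180°W / 90°S: lon 206.7003°, lat 119.6489°.
Field (20°×10°, letters A–R): lon ⌊206.7003/20⌋ = 10 → K; lat ⌊119.6489/10⌋ = 11 → L.
Square (2°×1°, digits 0–9): lon ⌊6.7003/2⌋ = 3; lat ⌊9.6489/1⌋ = 9.
Subsquare (5′×2.5′, letters a–x): lon ⌊0.7003/0.0833333⌋ = 8 → i; lat ⌊0.6489/0.0416667⌋ = 15 → p.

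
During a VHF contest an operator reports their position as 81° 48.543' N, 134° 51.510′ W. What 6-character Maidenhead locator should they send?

CR21nt

Offset from 180°W / 90°S: lon 45.1415°, lat 171.8091°.
Field (20°×10°, letters A–R): lon ⌊45.1415/20⌋ = 2 → C; lat ⌊171.8091/10⌋ = 17 → R.
Square (2°×1°, digits 0–9): lon ⌊5.1415/2⌋ = 2; lat ⌊1.8091/1⌋ = 1.
Subsquare (5′×2.5′, letters a–x): lon ⌊1.1415/0.0833333⌋ = 13 → n; lat ⌊0.8091/0.0416667⌋ = 19 → t.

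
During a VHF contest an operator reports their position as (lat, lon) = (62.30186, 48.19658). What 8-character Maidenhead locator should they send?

Shift to the Maidenhead origin (180°W, 90°S): lon 228.19658, lat 152.30186.
Field: 228.19658/20 → 11 → L, 152.30186/10 → 15 → P; chars LP.
Square: 8.19658/2 → 4, 2.30186/1 → 2; chars 42.
Subsquare: 0.19658/0.0833333 → 2 → c, 0.30186/0.0416667 → 7 → h; chars ch.
Extended square: 0.02991/0.00833333 → 3, 0.01019/0.00416667 → 2; chars 32.

LP42ch32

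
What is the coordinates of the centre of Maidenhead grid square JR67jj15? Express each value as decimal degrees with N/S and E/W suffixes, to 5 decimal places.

87.39792° N, 12.76250° E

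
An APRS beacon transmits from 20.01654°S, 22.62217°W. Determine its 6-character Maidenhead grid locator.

Shift to the Maidenhead origin (180°W, 90°S): lon 157.3778, lat 69.9835.
Field: 157.3778/20 → 7 → H, 69.9835/10 → 6 → G; chars HG.
Square: 17.3778/2 → 8, 9.9835/1 → 9; chars 89.
Subsquare: 1.3778/0.0833333 → 16 → q, 0.9835/0.0416667 → 23 → x; chars qx.

HG89qx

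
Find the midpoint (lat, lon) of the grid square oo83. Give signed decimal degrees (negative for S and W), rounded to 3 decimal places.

53.500, 117.000

Field O=14, O=14: +14·20° lon, +14·10° lat → SW at lon 100°, lat 50°.
Square 8, 3: +8·2° lon, +3·1° lat → SW at lon 116°, lat 53°.
Cell spans 2° lon × 1° lat. Centre is SW corner plus half of each.
latitude 53.500, longitude 117.000.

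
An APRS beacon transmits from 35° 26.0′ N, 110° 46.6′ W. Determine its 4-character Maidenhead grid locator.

DM45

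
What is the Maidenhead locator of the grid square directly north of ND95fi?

ND95fj

Latitude subsquare i = 8; +1 → 9 = j.
The longitude characters are unchanged.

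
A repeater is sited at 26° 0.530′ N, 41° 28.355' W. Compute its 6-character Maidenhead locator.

GL96ga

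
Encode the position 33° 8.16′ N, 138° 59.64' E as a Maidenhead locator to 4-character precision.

PM93

Offset from 180°W / 90°S: lon 318.99°, lat 123.14°.
Field: 318.99/20 → 15 → P, 123.14/10 → 12 → M; chars PM.
Square: 18.99/2 → 9, 3.14/1 → 3; chars 93.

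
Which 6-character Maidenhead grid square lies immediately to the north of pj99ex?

PK90ea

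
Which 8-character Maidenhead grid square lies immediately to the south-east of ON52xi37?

ON52xi46

Longitude extended square 3; +1 → 4.
Latitude extended square 7; −1 → 6.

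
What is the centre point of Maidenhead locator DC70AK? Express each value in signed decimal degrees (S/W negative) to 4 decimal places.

-69.5625, -105.9583

Field D=3, C=2: +3·20° lon, +2·10° lat → SW at lon -120°, lat -70°.
Square 7, 0: +7·2° lon, +0·1° lat → SW at lon -106°, lat -70°.
Subsquare a=0, k=10: +0·0.0833333° lon, +10·0.0416667° lat → SW at lon -106°, lat -69.5833°.
Cell spans 0.0833333° lon × 0.0416667° lat. Centre is SW corner plus half of each.
latitude -69.5625, longitude -105.9583.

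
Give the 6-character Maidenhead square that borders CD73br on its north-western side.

Longitude subsquare b = 1; −1 → 0 = a.
Latitude subsquare r = 17; +1 → 18 = s.

CD73as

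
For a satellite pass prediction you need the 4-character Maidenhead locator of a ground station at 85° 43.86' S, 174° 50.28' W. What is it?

AA24

Shift to the Maidenhead origin (180°W, 90°S): lon 5.16, lat 4.27.
Field: lon ⌊5.16/20⌋ = 0 → A; lat ⌊4.27/10⌋ = 0 → A.
Square: lon ⌊5.16/2⌋ = 2; lat ⌊4.27/1⌋ = 4.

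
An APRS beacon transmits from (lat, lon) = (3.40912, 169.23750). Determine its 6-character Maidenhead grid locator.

RJ43oj

Shift to the Maidenhead origin (180°W, 90°S): lon 349.2375, lat 93.4091.
Field: lon ⌊349.2375/20⌋ = 17 → R; lat ⌊93.4091/10⌋ = 9 → J.
Square: lon ⌊9.2375/2⌋ = 4; lat ⌊3.4091/1⌋ = 3.
Subsquare: lon ⌊1.2375/0.0833333⌋ = 14 → o; lat ⌊0.4091/0.0416667⌋ = 9 → j.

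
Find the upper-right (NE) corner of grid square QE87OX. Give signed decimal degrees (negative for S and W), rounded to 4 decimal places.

Field Q=16, E=4: +16·20° lon, +4·10° lat → SW at lon 140°, lat -50°.
Square 8, 7: +8·2° lon, +7·1° lat → SW at lon 156°, lat -43°.
Subsquare o=14, x=23: +14·0.0833333° lon, +23·0.0416667° lat → SW at lon 157.167°, lat -42.0417°.
Cell spans 0.0833333° lon × 0.0416667° lat. NE corner is SW corner plus one full cell.
latitude -42.0000, longitude 157.2500.

-42.0000, 157.2500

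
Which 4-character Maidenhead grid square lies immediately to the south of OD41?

OD40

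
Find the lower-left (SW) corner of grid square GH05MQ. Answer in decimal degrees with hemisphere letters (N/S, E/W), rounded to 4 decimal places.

Field G=6, H=7: +6·20° lon, +7·10° lat → SW at lon -60°, lat -20°.
Square 0, 5: +0·2° lon, +5·1° lat → SW at lon -60°, lat -15°.
Subsquare m=12, q=16: +12·0.0833333° lon, +16·0.0416667° lat → SW at lon -59°, lat -14.3333°.
latitude 14.3333° S, longitude 59.0000° W.

14.3333° S, 59.0000° W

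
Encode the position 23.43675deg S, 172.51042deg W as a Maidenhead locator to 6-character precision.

AG36rn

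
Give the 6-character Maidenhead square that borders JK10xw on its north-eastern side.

Longitude subsquare x = 23; +1 → 24, wraps to 0 = a, carry into square.
Longitude square 1; +1 → 2.
Latitude subsquare w = 22; +1 → 23 = x.

JK20ax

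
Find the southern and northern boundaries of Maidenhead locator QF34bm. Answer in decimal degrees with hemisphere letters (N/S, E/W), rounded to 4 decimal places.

35.5000° S, 35.4583° S

Field Q=16, F=5: +16·20° lon, +5·10° lat → SW at lon 140°, lat -40°.
Square 3, 4: +3·2° lon, +4·1° lat → SW at lon 146°, lat -36°.
Subsquare b=1, m=12: +1·0.0833333° lon, +12·0.0416667° lat → SW at lon 146.083°, lat -35.5°.
Cell spans 0.0833333° lon × 0.0416667° lat.
south 35.5000° S, north 35.4583° S.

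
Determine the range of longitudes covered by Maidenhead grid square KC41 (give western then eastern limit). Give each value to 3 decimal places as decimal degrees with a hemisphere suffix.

28.000° E, 30.000° E

Field K=10, C=2: +10·20° lon, +2·10° lat → SW at lon 20°, lat -70°.
Square 4, 1: +4·2° lon, +1·1° lat → SW at lon 28°, lat -69°.
Cell spans 2° lon × 1° lat.
west 28.000° E, east 30.000° E.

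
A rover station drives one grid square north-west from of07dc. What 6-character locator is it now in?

OF07cd

Longitude subsquare d = 3; −1 → 2 = c.
Latitude subsquare c = 2; +1 → 3 = d.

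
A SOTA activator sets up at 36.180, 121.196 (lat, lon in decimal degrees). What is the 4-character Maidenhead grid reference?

Shift to the Maidenhead origin (180°W, 90°S): lon 301.20, lat 126.18.
Field (20°×10°, letters A–R): lon ⌊301.20/20⌋ = 15 → P; lat ⌊126.18/10⌋ = 12 → M.
Square (2°×1°, digits 0–9): lon ⌊1.20/2⌋ = 0; lat ⌊6.18/1⌋ = 6.

PM06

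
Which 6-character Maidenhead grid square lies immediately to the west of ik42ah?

Longitude subsquare a = 0; −1 → -1, wraps to 23 = x, carry into square.
Longitude square 4; −1 → 3.
The latitude characters are unchanged.

IK32xh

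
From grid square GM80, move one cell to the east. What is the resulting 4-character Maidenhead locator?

GM90

Longitude square 8; +1 → 9.
The latitude characters are unchanged.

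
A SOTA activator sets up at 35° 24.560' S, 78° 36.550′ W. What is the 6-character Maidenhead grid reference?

Offset from 180°W / 90°S: lon 101.3908°, lat 54.5907°.
Field (20°×10°, letters A–R): lon ⌊101.3908/20⌋ = 5 → F; lat ⌊54.5907/10⌋ = 5 → F.
Square (2°×1°, digits 0–9): lon ⌊1.3908/2⌋ = 0; lat ⌊4.5907/1⌋ = 4.
Subsquare (5′×2.5′, letters a–x): lon ⌊1.3908/0.0833333⌋ = 16 → q; lat ⌊0.5907/0.0416667⌋ = 14 → o.

FF04qo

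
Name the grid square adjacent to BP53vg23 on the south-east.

Longitude extended square 2; +1 → 3.
Latitude extended square 3; −1 → 2.

BP53vg32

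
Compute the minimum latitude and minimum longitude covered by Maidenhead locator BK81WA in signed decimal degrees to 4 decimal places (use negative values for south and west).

Field B=1, K=10: +1·20° lon, +10·10° lat → SW at lon -160°, lat 10°.
Square 8, 1: +8·2° lon, +1·1° lat → SW at lon -144°, lat 11°.
Subsquare w=22, a=0: +22·0.0833333° lon, +0·0.0416667° lat → SW at lon -142.167°, lat 11°.
latitude 11.0000, longitude -142.1667.

11.0000, -142.1667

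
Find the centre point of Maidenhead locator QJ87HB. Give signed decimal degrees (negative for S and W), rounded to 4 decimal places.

7.0625, 156.6250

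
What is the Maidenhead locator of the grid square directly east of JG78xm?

JG88am

Longitude subsquare x = 23; +1 → 24, wraps to 0 = a, carry into square.
Longitude square 7; +1 → 8.
The latitude characters are unchanged.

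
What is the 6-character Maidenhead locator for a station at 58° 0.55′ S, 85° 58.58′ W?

ED71ax

Add 180° to longitude and 90° to latitude: 94.0237, 31.9908.
Field: 94.0237/20 → 4 → E, 31.9908/10 → 3 → D; chars ED.
Square: 14.0237/2 → 7, 1.9908/1 → 1; chars 71.
Subsquare: 0.0237/0.0833333 → 0 → a, 0.9908/0.0416667 → 23 → x; chars ax.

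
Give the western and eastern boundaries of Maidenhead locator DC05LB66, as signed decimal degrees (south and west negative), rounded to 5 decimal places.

Field D=3, C=2: +3·20° lon, +2·10° lat → SW at lon -120°, lat -70°.
Square 0, 5: +0·2° lon, +5·1° lat → SW at lon -120°, lat -65°.
Subsquare l=11, b=1: +11·0.0833333° lon, +1·0.0416667° lat → SW at lon -119.083°, lat -64.9583°.
Extended square 6, 6: +6·0.00833333° lon, +6·0.00416667° lat → SW at lon -119.033°, lat -64.9333°.
Cell spans 0.00833333° lon × 0.00416667° lat.
west -119.03333, east -119.02500.

-119.03333, -119.02500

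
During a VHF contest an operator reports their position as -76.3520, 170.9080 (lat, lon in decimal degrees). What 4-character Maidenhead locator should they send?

RB53

Add 180° to longitude and 90° to latitude: 350.91, 13.65.
Field (20°×10°, letters A–R): lon ⌊350.91/20⌋ = 17 → R; lat ⌊13.65/10⌋ = 1 → B.
Square (2°×1°, digits 0–9): lon ⌊10.91/2⌋ = 5; lat ⌊3.65/1⌋ = 3.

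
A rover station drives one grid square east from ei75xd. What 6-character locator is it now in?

Longitude subsquare x = 23; +1 → 24, wraps to 0 = a, carry into square.
Longitude square 7; +1 → 8.
The latitude characters are unchanged.

EI85ad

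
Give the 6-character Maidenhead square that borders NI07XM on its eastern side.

NI17am

Longitude subsquare x = 23; +1 → 24, wraps to 0 = a, carry into square.
Longitude square 0; +1 → 1.
The latitude characters are unchanged.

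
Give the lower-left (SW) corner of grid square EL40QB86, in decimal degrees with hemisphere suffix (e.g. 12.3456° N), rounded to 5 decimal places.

20.06667° N, 90.60000° W

Field E=4, L=11: +4·20° lon, +11·10° lat → SW at lon -100°, lat 20°.
Square 4, 0: +4·2° lon, +0·1° lat → SW at lon -92°, lat 20°.
Subsquare q=16, b=1: +16·0.0833333° lon, +1·0.0416667° lat → SW at lon -90.6667°, lat 20.0417°.
Extended square 8, 6: +8·0.00833333° lon, +6·0.00416667° lat → SW at lon -90.6°, lat 20.0667°.
latitude 20.06667° N, longitude 90.60000° W.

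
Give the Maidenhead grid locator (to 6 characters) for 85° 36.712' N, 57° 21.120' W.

GR15ho

Offset from 180°W / 90°S: lon 122.6480°, lat 175.6119°.
Field: lon ⌊122.6480/20⌋ = 6 → G; lat ⌊175.6119/10⌋ = 17 → R.
Square: lon ⌊2.6480/2⌋ = 1; lat ⌊5.6119/1⌋ = 5.
Subsquare: lon ⌊0.6480/0.0833333⌋ = 7 → h; lat ⌊0.6119/0.0416667⌋ = 14 → o.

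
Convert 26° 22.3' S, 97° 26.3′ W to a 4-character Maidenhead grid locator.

EG13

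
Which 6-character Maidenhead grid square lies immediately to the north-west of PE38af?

PE28xg

Longitude subsquare a = 0; −1 → -1, wraps to 23 = x, carry into square.
Longitude square 3; −1 → 2.
Latitude subsquare f = 5; +1 → 6 = g.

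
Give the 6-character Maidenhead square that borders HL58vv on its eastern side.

HL58wv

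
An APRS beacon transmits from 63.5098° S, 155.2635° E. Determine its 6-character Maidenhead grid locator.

Shift to the Maidenhead origin (180°W, 90°S): lon 335.2635, lat 26.4902.
Field: lon ⌊335.2635/20⌋ = 16 → Q; lat ⌊26.4902/10⌋ = 2 → C.
Square: lon ⌊15.2635/2⌋ = 7; lat ⌊6.4902/1⌋ = 6.
Subsquare: lon ⌊1.2635/0.0833333⌋ = 15 → p; lat ⌊0.4902/0.0416667⌋ = 11 → l.

QC76pl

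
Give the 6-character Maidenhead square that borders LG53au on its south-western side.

LG43xt

Longitude subsquare a = 0; −1 → -1, wraps to 23 = x, carry into square.
Longitude square 5; −1 → 4.
Latitude subsquare u = 20; −1 → 19 = t.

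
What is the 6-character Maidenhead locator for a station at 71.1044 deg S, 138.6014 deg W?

Add 180° to longitude and 90° to latitude: 41.3986, 18.8956.
Field (20°×10°, letters A–R): 41.3986/20 → 2 → C, 18.8956/10 → 1 → B; chars CB.
Square (2°×1°, digits 0–9): 1.3986/2 → 0, 8.8956/1 → 8; chars 08.
Subsquare (5′×2.5′, letters a–x): 1.3986/0.0833333 → 16 → q, 0.8956/0.0416667 → 21 → v; chars qv.

CB08qv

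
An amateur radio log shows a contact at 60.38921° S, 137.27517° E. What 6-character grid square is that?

Shift to the Maidenhead origin (180°W, 90°S): lon 317.2752, lat 29.6108.
Field (20°×10°, letters A–R): lon ⌊317.2752/20⌋ = 15 → P; lat ⌊29.6108/10⌋ = 2 → C.
Square (2°×1°, digits 0–9): lon ⌊17.2752/2⌋ = 8; lat ⌊9.6108/1⌋ = 9.
Subsquare (5′×2.5′, letters a–x): lon ⌊1.2752/0.0833333⌋ = 15 → p; lat ⌊0.6108/0.0416667⌋ = 14 → o.

PC89po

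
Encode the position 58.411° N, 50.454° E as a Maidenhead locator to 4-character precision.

Add 180° to longitude and 90° to latitude: 230.45, 148.41.
Field: lon ⌊230.45/20⌋ = 11 → L; lat ⌊148.41/10⌋ = 14 → O.
Square: lon ⌊10.45/2⌋ = 5; lat ⌊8.41/1⌋ = 8.

LO58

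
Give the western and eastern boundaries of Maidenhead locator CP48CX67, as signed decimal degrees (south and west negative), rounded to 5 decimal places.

Field C=2, P=15: +2·20° lon, +15·10° lat → SW at lon -140°, lat 60°.
Square 4, 8: +4·2° lon, +8·1° lat → SW at lon -132°, lat 68°.
Subsquare c=2, x=23: +2·0.0833333° lon, +23·0.0416667° lat → SW at lon -131.833°, lat 68.9583°.
Extended square 6, 7: +6·0.00833333° lon, +7·0.00416667° lat → SW at lon -131.783°, lat 68.9875°.
Cell spans 0.00833333° lon × 0.00416667° lat.
west -131.78333, east -131.77500.

-131.78333, -131.77500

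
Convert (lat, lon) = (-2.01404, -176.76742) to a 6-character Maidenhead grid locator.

Add 180° to longitude and 90° to latitude: 3.2326, 87.9860.
Field: 3.2326/20 → 0 → A, 87.9860/10 → 8 → I; chars AI.
Square: 3.2326/2 → 1, 7.9860/1 → 7; chars 17.
Subsquare: 1.2326/0.0833333 → 14 → o, 0.9860/0.0416667 → 23 → x; chars ox.

AI17ox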